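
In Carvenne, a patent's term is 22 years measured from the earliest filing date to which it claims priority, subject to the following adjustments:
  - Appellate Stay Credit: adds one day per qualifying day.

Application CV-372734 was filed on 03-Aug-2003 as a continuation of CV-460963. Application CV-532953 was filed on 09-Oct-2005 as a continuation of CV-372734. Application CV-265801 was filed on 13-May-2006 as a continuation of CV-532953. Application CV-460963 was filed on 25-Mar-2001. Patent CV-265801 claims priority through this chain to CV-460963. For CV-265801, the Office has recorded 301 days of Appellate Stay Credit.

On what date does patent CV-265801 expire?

Earliest priority filing: 25 March 2001.
Base term: 25 March 2001 + 22 years → 25 March 2023.
Appellate Stay Credit: +301 days → 20 January 2024.

January 20, 2024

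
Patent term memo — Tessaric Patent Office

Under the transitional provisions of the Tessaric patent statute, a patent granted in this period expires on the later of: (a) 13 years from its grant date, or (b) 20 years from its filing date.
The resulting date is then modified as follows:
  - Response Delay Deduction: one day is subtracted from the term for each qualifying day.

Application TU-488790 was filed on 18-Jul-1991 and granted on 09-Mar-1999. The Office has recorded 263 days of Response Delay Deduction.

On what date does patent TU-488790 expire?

2011-06-20

(a) grant + 13 years → 9 March 2012.
(b) filing + 20 years → 18 July 2011.
Later of the two: 9 March 2012.
Response Delay Deduction: −263 days → 20 June 2011.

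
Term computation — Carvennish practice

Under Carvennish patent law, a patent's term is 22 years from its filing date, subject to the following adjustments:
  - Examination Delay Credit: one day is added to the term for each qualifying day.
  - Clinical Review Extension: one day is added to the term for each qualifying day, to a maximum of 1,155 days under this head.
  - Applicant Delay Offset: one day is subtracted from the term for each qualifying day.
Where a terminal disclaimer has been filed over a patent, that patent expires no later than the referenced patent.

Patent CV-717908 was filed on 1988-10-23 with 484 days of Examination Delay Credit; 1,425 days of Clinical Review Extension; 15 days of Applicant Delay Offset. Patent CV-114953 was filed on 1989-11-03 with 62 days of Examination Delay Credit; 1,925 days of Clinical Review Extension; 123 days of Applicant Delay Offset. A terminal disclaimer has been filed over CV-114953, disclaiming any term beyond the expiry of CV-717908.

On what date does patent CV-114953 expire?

Natural term of CV-114953:
  Base: filing + 22 years → 3 November 2011.
  Examination Delay Credit: +62 days → 4 January 2012.
  Clinical Review Extension: 1925 days claimed exceeds the 1155-day cap, so +1155 days → 4 March 2015.
  Applicant Delay Offset: −123 days → 1 November 2014.
Expiry of referenced patent CV-717908:
  Base: filing + 22 years → 23 October 2010.
  Examination Delay Credit: +484 days → 19 February 2012.
  Clinical Review Extension: 1425 days claimed exceeds the 1155-day cap, so +1155 days → 19 April 2015.
  Applicant Delay Offset: −15 days → 4 April 2015.
Terminal disclaimer: CV-114953 expires on the earlier of 1 November 2014 and 4 April 2015.

2014-11-01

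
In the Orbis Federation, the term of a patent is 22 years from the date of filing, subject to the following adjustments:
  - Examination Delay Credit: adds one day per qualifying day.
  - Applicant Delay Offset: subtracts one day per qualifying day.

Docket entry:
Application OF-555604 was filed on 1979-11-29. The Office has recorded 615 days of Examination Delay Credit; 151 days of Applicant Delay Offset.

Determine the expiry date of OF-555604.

2003-03-08

Base term: filing date + 22 years → 29 November 2001.
Examination Delay Credit: +615 days → 6 August 2003.
Applicant Delay Offset: −151 days → 8 March 2003.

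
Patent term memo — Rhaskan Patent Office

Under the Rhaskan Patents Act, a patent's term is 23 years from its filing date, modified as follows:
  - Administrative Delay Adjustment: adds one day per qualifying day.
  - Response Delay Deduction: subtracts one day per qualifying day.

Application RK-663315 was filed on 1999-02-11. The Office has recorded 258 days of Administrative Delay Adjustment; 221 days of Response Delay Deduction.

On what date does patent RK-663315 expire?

March 20, 2022

Base term: filing date + 23 years → 11 February 2022.
Administrative Delay Adjustment: +258 days → 27 October 2022.
Response Delay Deduction: −221 days → 20 March 2022.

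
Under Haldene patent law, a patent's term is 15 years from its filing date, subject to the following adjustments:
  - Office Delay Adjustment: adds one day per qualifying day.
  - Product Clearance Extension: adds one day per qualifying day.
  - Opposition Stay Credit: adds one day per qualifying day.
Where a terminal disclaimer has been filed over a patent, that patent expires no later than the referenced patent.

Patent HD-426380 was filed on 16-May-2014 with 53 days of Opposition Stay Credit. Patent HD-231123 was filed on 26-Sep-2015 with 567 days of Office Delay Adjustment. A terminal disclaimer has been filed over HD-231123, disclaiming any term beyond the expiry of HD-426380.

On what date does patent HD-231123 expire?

Natural term of HD-231123:
  Base: filing + 15 years → 26 September 2030.
  Office Delay Adjustment: +567 days → 15 April 2032.
Expiry of referenced patent HD-426380:
  Base: filing + 15 years → 16 May 2029.
  Opposition Stay Credit: +53 days → 8 July 2029.
Terminal disclaimer: HD-231123 expires on the earlier of 15 April 2032 and 8 July 2029.

2029-07-08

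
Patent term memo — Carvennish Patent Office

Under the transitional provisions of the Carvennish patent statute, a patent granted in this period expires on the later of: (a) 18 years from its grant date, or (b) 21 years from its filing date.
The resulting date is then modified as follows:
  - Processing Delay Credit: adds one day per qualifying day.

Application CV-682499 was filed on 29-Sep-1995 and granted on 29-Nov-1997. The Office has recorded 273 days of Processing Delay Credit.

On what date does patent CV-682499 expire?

(a) grant + 18 years → 29 November 2015.
(b) filing + 21 years → 29 September 2016.
Later of the two: 29 September 2016.
Processing Delay Credit: +273 days → 29 June 2017.

2017-06-29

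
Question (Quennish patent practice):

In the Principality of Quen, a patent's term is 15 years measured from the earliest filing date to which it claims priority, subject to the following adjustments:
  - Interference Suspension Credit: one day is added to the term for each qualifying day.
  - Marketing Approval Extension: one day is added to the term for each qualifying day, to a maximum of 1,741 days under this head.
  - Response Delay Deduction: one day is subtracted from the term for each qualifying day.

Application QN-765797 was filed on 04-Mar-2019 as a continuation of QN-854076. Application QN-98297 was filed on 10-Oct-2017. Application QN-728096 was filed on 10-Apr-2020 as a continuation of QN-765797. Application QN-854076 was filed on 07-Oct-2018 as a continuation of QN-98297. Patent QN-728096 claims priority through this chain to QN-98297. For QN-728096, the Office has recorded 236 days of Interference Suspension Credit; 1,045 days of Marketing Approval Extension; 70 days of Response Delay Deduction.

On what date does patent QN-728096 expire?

2036-02-03

Earliest priority filing: 10 October 2017.
Base term: 10 October 2017 + 15 years → 10 October 2032.
Interference Suspension Credit: +236 days → 3 June 2033.
Marketing Approval Extension: 1045 days (within the 1741-day cap) → +1045 days → 13 April 2036.
Response Delay Deduction: −70 days → 3 February 2036.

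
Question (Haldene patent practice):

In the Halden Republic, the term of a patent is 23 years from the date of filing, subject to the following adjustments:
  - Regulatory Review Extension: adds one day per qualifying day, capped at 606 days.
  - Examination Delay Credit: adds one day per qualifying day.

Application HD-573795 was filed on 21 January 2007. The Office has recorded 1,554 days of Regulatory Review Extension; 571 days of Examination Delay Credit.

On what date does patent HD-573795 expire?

April 12, 2033

Base term: filing date + 23 years → 21 January 2030.
Regulatory Review Extension: 1554 days claimed exceeds the 606-day cap, so +606 days → 19 September 2031.
Examination Delay Credit: +571 days → 12 April 2033.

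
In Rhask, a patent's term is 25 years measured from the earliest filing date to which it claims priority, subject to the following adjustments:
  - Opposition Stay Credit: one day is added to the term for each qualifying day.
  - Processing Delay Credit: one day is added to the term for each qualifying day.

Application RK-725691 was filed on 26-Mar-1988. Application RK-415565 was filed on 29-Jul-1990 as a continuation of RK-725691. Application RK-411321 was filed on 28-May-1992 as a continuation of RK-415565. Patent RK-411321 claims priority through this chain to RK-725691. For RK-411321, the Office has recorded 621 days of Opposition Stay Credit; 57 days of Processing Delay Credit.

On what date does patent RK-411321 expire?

Earliest priority filing: 26 March 1988.
Base term: 26 March 1988 + 25 years → 26 March 2013.
Opposition Stay Credit: +621 days → 7 December 2014.
Processing Delay Credit: +57 days → 2 February 2015.

2015-02-02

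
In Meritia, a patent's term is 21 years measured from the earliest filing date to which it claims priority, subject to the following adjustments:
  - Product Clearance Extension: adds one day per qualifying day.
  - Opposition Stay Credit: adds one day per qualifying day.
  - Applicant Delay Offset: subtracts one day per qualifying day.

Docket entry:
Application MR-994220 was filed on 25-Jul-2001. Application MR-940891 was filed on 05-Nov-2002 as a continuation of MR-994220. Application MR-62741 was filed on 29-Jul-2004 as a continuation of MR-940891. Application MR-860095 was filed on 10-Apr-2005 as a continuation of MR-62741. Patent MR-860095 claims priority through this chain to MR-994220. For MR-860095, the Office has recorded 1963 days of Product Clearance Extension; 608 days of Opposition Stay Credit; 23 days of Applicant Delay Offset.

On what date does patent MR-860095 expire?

July 16, 2029

Earliest priority filing: 25 July 2001.
Base term: 25 July 2001 + 21 years → 25 July 2022.
Product Clearance Extension: +1963 days → 9 December 2027.
Opposition Stay Credit: +608 days → 8 August 2029.
Applicant Delay Offset: −23 days → 16 July 2029.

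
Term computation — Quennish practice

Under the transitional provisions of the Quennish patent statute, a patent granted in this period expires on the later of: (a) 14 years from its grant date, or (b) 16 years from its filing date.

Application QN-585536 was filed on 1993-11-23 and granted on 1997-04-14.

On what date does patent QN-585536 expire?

April 14, 2011

(a) grant + 14 years → 14 April 2011.
(b) filing + 16 years → 23 November 2009.
Later of the two: 14 April 2011.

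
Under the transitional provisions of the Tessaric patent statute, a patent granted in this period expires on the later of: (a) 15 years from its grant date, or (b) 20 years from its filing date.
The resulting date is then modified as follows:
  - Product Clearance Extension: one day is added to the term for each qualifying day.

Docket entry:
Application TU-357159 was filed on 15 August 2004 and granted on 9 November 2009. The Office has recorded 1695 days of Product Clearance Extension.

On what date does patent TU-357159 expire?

2029-07-01

(a) grant + 15 years → 9 November 2024.
(b) filing + 20 years → 15 August 2024.
Later of the two: 9 November 2024.
Product Clearance Extension: +1695 days → 1 July 2029.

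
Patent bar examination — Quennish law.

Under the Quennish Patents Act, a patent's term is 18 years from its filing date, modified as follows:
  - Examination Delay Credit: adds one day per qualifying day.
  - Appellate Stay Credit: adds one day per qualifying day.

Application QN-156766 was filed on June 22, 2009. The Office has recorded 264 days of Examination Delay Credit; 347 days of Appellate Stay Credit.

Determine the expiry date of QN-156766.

Base term: filing date + 18 years → 22 June 2027.
Examination Delay Credit: +264 days → 12 March 2028.
Appellate Stay Credit: +347 days → 22 February 2029.

February 22, 2029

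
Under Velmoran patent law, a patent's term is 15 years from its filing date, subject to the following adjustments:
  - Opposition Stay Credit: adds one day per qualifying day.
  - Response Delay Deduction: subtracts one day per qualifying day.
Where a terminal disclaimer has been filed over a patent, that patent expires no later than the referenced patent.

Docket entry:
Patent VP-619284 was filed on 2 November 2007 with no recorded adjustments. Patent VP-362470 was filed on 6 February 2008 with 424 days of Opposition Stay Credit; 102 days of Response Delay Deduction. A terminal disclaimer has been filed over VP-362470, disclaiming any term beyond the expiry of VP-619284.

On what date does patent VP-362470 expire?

2022-11-02

Natural term of VP-362470:
  Base: filing + 15 years → 6 February 2023.
  Opposition Stay Credit: +424 days → 5 April 2024.
  Response Delay Deduction: −102 days → 25 December 2023.
Expiry of referenced patent VP-619284:
  Base: filing + 15 years → 2 November 2022.
Terminal disclaimer: VP-362470 expires on the earlier of 25 December 2023 and 2 November 2022.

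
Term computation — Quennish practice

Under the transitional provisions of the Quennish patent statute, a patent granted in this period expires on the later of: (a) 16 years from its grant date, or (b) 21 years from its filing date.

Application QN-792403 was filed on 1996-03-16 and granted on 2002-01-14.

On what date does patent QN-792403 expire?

(a) grant + 16 years → 14 January 2018.
(b) filing + 21 years → 16 March 2017.
Later of the two: 14 January 2018.

January 14, 2018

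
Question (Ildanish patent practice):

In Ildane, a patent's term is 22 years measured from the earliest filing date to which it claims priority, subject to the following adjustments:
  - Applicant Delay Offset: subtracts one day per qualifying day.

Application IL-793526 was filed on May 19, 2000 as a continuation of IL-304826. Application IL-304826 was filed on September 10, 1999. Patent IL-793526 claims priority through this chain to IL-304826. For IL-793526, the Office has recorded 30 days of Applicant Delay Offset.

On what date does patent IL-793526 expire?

August 11, 2021

Earliest priority filing: 10 September 1999.
Base term: 10 September 1999 + 22 years → 10 September 2021.
Applicant Delay Offset: −30 days → 11 August 2021.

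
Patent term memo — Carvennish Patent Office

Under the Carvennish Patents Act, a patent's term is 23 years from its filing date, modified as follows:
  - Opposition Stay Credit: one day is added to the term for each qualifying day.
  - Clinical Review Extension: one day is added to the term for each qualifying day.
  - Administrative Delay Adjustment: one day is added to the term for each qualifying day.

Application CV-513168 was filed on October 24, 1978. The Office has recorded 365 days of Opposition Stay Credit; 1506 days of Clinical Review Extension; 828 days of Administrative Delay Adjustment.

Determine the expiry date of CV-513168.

March 15, 2009

Base term: filing date + 23 years → 24 October 2001.
Opposition Stay Credit: +365 days → 24 October 2002.
Clinical Review Extension: +1506 days → 8 December 2006.
Administrative Delay Adjustment: +828 days → 15 March 2009.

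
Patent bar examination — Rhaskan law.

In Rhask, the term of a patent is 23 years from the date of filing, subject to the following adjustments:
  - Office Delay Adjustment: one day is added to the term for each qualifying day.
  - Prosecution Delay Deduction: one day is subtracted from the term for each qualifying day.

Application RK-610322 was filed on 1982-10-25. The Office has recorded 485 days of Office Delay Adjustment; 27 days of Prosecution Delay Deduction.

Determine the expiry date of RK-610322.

2007-01-26

Base term: filing date + 23 years → 25 October 2005.
Office Delay Adjustment: +485 days → 22 February 2007.
Prosecution Delay Deduction: −27 days → 26 January 2007.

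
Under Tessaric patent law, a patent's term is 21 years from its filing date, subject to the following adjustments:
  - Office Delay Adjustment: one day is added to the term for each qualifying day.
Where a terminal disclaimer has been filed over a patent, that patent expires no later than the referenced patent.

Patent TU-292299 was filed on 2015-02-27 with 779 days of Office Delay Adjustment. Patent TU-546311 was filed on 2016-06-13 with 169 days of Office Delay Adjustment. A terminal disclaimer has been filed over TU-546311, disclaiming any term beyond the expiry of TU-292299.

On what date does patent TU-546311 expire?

Natural term of TU-546311:
  Base: filing + 21 years → 13 June 2037.
  Office Delay Adjustment: +169 days → 29 November 2037.
Expiry of referenced patent TU-292299:
  Base: filing + 21 years → 27 February 2036.
  Office Delay Adjustment: +779 days → 16 April 2038.
Terminal disclaimer: TU-546311 expires on the earlier of 29 November 2037 and 16 April 2038.

November 29, 2037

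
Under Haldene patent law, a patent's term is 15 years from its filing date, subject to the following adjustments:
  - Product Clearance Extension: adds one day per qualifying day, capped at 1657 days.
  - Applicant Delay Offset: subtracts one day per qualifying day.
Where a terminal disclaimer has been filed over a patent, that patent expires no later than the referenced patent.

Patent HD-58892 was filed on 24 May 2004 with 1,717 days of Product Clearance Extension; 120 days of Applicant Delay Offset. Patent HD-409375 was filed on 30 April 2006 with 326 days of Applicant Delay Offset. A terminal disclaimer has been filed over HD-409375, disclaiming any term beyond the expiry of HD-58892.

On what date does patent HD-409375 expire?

2020-06-08

Natural term of HD-409375:
  Base: filing + 15 years → 30 April 2021.
  Applicant Delay Offset: −326 days → 8 June 2020.
Expiry of referenced patent HD-58892:
  Base: filing + 15 years → 24 May 2019.
  Product Clearance Extension: 1717 days claimed exceeds the 1657-day cap, so +1657 days → 6 December 2023.
  Applicant Delay Offset: −120 days → 8 August 2023.
Terminal disclaimer: HD-409375 expires on the earlier of 8 June 2020 and 8 August 2023.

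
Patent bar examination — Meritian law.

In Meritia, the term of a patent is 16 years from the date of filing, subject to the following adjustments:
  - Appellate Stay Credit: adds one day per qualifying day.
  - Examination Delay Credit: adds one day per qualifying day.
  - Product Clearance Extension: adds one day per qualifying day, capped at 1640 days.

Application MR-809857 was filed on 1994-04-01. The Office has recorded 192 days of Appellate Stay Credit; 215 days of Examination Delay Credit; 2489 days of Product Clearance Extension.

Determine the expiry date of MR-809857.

Base term: filing date + 16 years → 1 April 2010.
Appellate Stay Credit: +192 days → 10 October 2010.
Examination Delay Credit: +215 days → 13 May 2011.
Product Clearance Extension: 2489 days claimed exceeds the 1640-day cap, so +1640 days → 8 November 2015.

November 8, 2015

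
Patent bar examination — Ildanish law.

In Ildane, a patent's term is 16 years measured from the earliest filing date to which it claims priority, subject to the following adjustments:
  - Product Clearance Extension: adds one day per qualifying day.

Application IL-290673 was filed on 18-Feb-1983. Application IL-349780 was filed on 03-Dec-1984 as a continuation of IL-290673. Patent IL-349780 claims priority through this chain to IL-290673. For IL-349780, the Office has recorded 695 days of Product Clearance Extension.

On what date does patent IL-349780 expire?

January 13, 2001

Earliest priority filing: 18 February 1983.
Base term: 18 February 1983 + 16 years → 18 February 1999.
Product Clearance Extension: +695 days → 13 January 2001.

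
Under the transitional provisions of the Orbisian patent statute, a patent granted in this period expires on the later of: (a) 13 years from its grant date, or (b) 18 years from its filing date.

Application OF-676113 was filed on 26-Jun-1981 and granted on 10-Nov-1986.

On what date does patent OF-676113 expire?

(a) grant + 13 years → 10 November 1999.
(b) filing + 18 years → 26 June 1999.
Later of the two: 10 November 1999.

November 10, 1999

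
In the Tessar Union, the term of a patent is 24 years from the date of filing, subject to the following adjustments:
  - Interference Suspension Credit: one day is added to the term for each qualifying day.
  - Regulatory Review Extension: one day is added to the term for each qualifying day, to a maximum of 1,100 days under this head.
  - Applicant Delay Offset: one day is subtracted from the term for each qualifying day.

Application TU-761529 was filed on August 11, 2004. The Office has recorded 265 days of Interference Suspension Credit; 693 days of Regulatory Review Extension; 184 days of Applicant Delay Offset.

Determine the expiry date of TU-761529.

Base term: filing date + 24 years → 11 August 2028.
Interference Suspension Credit: +265 days → 3 May 2029.
Regulatory Review Extension: 693 days (within the 1100-day cap) → +693 days → 27 March 2031.
Applicant Delay Offset: −184 days → 24 September 2030.

September 24, 2030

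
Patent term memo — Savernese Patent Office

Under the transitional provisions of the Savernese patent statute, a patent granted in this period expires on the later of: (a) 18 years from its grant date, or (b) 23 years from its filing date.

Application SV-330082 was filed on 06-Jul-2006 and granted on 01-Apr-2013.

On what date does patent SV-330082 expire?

(a) grant + 18 years → 1 April 2031.
(b) filing + 23 years → 6 July 2029.
Later of the two: 1 April 2031.

April 1, 2031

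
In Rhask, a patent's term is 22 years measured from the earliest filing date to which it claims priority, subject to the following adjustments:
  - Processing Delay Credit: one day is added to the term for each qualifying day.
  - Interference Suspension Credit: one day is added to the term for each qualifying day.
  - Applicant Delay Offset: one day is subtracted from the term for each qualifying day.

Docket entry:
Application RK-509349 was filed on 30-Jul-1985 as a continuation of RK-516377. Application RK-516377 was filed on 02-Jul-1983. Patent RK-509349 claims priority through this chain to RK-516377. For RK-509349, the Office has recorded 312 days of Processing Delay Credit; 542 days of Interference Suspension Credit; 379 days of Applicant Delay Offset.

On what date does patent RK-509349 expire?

Earliest priority filing: 2 July 1983.
Base term: 2 July 1983 + 22 years → 2 July 2005.
Processing Delay Credit: +312 days → 10 May 2006.
Interference Suspension Credit: +542 days → 3 November 2007.
Applicant Delay Offset: −379 days → 20 October 2006.

October 20, 2006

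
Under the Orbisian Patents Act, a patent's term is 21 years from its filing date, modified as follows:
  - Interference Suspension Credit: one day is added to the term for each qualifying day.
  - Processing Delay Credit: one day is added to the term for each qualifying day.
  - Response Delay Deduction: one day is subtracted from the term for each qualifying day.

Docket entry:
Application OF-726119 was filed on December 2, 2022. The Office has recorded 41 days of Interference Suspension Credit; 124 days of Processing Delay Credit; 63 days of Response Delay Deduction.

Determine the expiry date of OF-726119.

March 13, 2044

Base term: filing date + 21 years → 2 December 2043.
Interference Suspension Credit: +41 days → 12 January 2044.
Processing Delay Credit: +124 days → 15 May 2044.
Response Delay Deduction: −63 days → 13 March 2044.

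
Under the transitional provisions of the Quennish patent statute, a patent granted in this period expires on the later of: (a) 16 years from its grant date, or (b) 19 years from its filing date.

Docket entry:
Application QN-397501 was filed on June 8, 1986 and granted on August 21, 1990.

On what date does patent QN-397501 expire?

(a) grant + 16 years → 21 August 2006.
(b) filing + 19 years → 8 June 2005.
Later of the two: 21 August 2006.

2006-08-21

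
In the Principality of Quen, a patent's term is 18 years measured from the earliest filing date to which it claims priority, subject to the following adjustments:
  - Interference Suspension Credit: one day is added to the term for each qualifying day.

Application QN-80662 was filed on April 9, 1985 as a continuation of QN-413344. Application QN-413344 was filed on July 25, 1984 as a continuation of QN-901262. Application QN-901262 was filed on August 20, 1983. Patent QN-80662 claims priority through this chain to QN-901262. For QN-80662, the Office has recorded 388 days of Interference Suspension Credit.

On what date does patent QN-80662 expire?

2002-09-12

Earliest priority filing: 20 August 1983.
Base term: 20 August 1983 + 18 years → 20 August 2001.
Interference Suspension Credit: +388 days → 12 September 2002.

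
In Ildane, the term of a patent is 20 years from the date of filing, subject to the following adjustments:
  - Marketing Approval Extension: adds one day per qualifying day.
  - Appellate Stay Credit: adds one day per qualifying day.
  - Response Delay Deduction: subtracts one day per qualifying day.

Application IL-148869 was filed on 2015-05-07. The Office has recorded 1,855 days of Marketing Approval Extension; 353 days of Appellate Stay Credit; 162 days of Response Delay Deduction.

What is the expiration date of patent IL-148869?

Base term: filing date + 20 years → 7 May 2035.
Marketing Approval Extension: +1855 days → 4 June 2040.
Appellate Stay Credit: +353 days → 23 May 2041.
Response Delay Deduction: −162 days → 12 December 2040.

December 12, 2040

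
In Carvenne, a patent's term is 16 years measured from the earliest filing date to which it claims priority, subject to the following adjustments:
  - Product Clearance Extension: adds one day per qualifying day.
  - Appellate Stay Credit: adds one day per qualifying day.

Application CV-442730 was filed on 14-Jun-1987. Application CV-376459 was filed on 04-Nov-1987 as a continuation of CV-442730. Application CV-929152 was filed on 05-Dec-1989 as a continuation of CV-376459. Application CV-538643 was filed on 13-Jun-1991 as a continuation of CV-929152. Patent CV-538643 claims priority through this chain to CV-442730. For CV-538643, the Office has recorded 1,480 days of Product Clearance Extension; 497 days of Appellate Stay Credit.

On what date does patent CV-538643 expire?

November 11, 2008

Earliest priority filing: 14 June 1987.
Base term: 14 June 1987 + 16 years → 14 June 2003.
Product Clearance Extension: +1480 days → 3 July 2007.
Appellate Stay Credit: +497 days → 11 November 2008.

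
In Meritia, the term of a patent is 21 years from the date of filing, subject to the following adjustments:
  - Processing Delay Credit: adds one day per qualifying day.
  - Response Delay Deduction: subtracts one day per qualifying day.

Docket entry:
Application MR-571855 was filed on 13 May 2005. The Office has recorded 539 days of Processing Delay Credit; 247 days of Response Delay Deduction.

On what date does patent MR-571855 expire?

2027-03-01

Base term: filing date + 21 years → 13 May 2026.
Processing Delay Credit: +539 days → 3 November 2027.
Response Delay Deduction: −247 days → 1 March 2027.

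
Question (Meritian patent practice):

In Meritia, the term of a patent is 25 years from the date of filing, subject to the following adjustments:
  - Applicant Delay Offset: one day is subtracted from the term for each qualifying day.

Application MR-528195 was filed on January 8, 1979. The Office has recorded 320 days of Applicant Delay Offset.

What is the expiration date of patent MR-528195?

Base term: filing date + 25 years → 8 January 2004.
Applicant Delay Offset: −320 days → 22 February 2003.

2003-02-22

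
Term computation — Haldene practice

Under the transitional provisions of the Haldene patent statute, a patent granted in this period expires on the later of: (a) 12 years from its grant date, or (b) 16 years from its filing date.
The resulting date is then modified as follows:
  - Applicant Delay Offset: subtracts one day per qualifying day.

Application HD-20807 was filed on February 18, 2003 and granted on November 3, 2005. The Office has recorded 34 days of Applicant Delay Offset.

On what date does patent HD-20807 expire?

2019-01-15

(a) grant + 12 years → 3 November 2017.
(b) filing + 16 years → 18 February 2019.
Later of the two: 18 February 2019.
Applicant Delay Offset: −34 days → 15 January 2019.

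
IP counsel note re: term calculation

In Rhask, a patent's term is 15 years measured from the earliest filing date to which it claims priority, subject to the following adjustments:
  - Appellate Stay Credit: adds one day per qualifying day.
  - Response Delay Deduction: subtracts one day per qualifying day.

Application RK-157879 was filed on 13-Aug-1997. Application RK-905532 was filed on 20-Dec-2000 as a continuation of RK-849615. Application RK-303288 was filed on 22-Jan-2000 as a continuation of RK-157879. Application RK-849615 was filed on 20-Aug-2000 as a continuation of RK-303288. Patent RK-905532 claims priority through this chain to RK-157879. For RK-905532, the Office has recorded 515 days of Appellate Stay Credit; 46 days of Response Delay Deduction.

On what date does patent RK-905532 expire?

November 25, 2013

Earliest priority filing: 13 August 1997.
Base term: 13 August 1997 + 15 years → 13 August 2012.
Appellate Stay Credit: +515 days → 10 January 2014.
Response Delay Deduction: −46 days → 25 November 2013.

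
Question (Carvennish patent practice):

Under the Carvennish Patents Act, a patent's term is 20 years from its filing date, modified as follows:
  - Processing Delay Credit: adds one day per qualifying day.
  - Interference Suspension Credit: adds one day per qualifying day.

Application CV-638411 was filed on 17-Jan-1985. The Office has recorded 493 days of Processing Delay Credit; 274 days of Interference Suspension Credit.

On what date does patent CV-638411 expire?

Base term: filing date + 20 years → 17 January 2005.
Processing Delay Credit: +493 days → 25 May 2006.
Interference Suspension Credit: +274 days → 23 February 2007.

February 23, 2007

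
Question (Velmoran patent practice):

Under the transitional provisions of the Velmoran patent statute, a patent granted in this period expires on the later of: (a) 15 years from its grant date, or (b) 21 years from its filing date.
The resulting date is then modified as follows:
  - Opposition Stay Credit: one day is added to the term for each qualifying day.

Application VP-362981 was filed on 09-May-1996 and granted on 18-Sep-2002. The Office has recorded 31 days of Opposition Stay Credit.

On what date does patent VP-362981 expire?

2017-10-19

(a) grant + 15 years → 18 September 2017.
(b) filing + 21 years → 9 May 2017.
Later of the two: 18 September 2017.
Opposition Stay Credit: +31 days → 19 October 2017.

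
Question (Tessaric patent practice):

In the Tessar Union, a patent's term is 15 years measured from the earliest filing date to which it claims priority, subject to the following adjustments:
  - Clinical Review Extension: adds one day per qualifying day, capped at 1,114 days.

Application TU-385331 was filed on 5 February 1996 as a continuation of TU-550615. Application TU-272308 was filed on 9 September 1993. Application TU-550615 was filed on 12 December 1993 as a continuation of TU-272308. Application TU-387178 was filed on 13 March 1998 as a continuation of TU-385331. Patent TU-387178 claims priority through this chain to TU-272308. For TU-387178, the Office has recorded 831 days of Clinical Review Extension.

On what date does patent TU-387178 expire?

December 19, 2010

Earliest priority filing: 9 September 1993.
Base term: 9 September 1993 + 15 years → 9 September 2008.
Clinical Review Extension: 831 days (within the 1114-day cap) → +831 days → 19 December 2010.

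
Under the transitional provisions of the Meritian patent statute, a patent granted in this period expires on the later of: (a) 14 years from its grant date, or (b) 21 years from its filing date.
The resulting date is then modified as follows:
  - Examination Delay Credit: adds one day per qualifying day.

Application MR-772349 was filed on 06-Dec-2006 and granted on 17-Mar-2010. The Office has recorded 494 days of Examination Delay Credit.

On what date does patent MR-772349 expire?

2029-04-13

(a) grant + 14 years → 17 March 2024.
(b) filing + 21 years → 6 December 2027.
Later of the two: 6 December 2027.
Examination Delay Credit: +494 days → 13 April 2029.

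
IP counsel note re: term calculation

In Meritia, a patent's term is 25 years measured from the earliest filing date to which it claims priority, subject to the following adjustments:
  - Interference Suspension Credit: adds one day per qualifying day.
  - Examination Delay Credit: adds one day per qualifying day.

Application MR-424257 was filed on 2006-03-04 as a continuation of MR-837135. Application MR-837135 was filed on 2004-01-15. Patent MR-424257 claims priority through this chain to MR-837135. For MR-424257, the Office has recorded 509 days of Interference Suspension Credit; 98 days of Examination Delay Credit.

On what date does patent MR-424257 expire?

Earliest priority filing: 15 January 2004.
Base term: 15 January 2004 + 25 years → 15 January 2029.
Interference Suspension Credit: +509 days → 8 June 2030.
Examination Delay Credit: +98 days → 14 September 2030.

2030-09-14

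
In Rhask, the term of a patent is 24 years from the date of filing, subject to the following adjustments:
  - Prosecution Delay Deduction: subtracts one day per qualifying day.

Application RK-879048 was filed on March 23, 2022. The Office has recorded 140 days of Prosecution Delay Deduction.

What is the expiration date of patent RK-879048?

2045-11-03

Base term: filing date + 24 years → 23 March 2046.
Prosecution Delay Deduction: −140 days → 3 November 2045.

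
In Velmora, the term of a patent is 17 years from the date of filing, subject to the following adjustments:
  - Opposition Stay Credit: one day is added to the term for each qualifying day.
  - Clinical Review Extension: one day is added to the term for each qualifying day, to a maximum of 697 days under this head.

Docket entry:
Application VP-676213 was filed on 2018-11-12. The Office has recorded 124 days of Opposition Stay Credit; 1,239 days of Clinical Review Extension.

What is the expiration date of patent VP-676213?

February 10, 2038

Base term: filing date + 17 years → 12 November 2035.
Opposition Stay Credit: +124 days → 15 March 2036.
Clinical Review Extension: 1239 days claimed exceeds the 697-day cap, so +697 days → 10 February 2038.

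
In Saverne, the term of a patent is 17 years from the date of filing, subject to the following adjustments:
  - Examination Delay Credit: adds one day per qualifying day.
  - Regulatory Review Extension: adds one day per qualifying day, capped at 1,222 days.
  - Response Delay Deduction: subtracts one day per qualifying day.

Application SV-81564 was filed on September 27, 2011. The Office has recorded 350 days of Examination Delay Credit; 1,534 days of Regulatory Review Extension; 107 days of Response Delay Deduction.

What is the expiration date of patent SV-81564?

Base term: filing date + 17 years → 27 September 2028.
Examination Delay Credit: +350 days → 12 September 2029.
Regulatory Review Extension: 1534 days claimed exceeds the 1222-day cap, so +1222 days → 16 January 2033.
Response Delay Deduction: −107 days → 1 October 2032.

October 1, 2032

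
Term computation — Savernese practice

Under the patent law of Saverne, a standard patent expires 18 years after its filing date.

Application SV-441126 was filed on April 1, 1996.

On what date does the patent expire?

Filing date + 18 years → 1 April 2014.

April 1, 2014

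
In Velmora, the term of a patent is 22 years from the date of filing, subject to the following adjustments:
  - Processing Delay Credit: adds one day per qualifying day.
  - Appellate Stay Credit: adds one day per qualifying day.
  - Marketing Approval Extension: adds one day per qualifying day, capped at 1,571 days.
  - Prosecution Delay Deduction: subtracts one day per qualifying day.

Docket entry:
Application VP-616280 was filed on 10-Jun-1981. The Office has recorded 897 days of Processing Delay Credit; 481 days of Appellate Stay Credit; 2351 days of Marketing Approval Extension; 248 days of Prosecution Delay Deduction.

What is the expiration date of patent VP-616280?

Base term: filing date + 22 years → 10 June 2003.
Processing Delay Credit: +897 days → 23 November 2005.
Appellate Stay Credit: +481 days → 19 March 2007.
Marketing Approval Extension: 2351 days claimed exceeds the 1571-day cap, so +1571 days → 7 July 2011.
Prosecution Delay Deduction: −248 days → 1 November 2010.

2010-11-01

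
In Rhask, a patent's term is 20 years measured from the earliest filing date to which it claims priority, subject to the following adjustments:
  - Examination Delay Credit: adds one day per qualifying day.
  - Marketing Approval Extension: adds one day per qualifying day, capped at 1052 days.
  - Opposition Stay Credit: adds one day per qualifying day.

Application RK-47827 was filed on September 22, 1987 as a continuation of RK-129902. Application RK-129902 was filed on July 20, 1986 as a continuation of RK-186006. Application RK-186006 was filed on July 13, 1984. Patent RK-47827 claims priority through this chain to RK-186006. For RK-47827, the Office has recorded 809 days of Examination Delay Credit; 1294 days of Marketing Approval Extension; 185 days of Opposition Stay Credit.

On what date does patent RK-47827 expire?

2010-02-18

Earliest priority filing: 13 July 1984.
Base term: 13 July 1984 + 20 years → 13 July 2004.
Examination Delay Credit: +809 days → 30 September 2006.
Marketing Approval Extension: 1294 days claimed exceeds the 1052-day cap, so +1052 days → 17 August 2009.
Opposition Stay Credit: +185 days → 18 February 2010.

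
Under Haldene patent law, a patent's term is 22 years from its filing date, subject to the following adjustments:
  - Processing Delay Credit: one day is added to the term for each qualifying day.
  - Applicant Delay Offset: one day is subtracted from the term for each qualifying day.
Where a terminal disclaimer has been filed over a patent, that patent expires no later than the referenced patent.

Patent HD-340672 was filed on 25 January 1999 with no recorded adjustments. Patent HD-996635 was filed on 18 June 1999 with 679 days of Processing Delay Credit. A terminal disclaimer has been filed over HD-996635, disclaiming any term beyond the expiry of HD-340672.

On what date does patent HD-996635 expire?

January 25, 2021

Natural term of HD-996635:
  Base: filing + 22 years → 18 June 2021.
  Processing Delay Credit: +679 days → 28 April 2023.
Expiry of referenced patent HD-340672:
  Base: filing + 22 years → 25 January 2021.
Terminal disclaimer: HD-996635 expires on the earlier of 28 April 2023 and 25 January 2021.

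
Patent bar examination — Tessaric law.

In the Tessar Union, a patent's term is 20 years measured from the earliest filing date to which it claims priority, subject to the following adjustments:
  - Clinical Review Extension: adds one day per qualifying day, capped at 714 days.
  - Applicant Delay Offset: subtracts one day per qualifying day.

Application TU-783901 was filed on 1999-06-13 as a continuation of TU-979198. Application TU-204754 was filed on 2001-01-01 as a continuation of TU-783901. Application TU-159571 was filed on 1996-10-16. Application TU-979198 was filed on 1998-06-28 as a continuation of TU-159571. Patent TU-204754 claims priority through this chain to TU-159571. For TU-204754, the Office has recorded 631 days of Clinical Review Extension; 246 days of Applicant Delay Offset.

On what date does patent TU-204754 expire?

Earliest priority filing: 16 October 1996.
Base term: 16 October 1996 + 20 years → 16 October 2016.
Clinical Review Extension: 631 days (within the 714-day cap) → +631 days → 9 July 2018.
Applicant Delay Offset: −246 days → 5 November 2017.

2017-11-05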